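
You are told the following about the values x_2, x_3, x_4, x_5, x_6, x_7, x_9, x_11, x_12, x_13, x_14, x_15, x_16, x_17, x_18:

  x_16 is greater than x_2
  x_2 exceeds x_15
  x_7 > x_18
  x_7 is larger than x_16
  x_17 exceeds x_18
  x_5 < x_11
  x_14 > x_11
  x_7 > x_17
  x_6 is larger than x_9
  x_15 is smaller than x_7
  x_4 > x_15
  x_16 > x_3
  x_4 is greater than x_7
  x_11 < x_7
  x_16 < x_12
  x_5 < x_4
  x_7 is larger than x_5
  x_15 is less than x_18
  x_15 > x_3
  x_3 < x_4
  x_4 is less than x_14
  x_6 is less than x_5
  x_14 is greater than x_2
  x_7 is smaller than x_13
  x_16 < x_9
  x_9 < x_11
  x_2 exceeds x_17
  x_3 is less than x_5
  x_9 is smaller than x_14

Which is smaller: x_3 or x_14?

The relevant relations are x_3 < x_15; x_15 < x_18; x_18 < x_17; x_17 < x_2; x_2 < x_16; x_16 < x_9; x_9 < x_6; x_6 < x_5; x_5 < x_11; x_11 < x_7; x_7 < x_4; x_4 < x_14.
Chaining these gives x_3 < x_15 < x_18 < x_17 < x_2 < x_16 < x_9 < x_6 < x_5 < x_11 < x_7 < x_4 < x_14.
So x_3 < x_14; x_3 is the smaller of the two.

x_3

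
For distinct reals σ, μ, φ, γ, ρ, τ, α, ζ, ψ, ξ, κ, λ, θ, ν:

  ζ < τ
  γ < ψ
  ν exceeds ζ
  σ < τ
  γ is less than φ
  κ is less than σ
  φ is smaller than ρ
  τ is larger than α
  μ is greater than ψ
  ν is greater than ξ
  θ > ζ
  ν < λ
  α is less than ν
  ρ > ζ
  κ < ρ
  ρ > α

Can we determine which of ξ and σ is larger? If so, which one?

undetermined

Following every chain through ξ: above ξ we get ν, λ.
σ is not reached, and no chain runs the other way from σ to ξ.
So the given relations leave the order of ξ and σ undetermined.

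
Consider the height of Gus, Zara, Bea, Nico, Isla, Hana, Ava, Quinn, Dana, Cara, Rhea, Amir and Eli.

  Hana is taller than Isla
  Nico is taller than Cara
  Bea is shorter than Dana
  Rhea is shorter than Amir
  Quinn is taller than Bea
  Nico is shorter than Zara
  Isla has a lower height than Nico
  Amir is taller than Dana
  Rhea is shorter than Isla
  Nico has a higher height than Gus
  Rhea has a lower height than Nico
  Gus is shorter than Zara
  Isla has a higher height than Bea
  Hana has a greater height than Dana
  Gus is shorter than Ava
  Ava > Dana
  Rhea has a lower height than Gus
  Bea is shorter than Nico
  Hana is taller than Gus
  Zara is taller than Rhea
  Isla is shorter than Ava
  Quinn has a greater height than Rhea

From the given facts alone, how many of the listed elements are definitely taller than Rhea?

The elements the relations force above Rhea are Isla, Gus, Quinn, Amir, Nico, Ava, Zara, Hana — no chain reaches any other.
That is 8.

8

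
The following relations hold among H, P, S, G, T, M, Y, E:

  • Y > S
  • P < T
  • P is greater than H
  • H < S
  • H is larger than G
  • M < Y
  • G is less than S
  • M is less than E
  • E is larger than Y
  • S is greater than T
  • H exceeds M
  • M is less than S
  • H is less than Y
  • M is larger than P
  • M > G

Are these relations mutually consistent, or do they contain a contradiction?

We have P < M stated directly, yet also M < H < P by chaining the others — so M < P. Contradiction.

inconsistent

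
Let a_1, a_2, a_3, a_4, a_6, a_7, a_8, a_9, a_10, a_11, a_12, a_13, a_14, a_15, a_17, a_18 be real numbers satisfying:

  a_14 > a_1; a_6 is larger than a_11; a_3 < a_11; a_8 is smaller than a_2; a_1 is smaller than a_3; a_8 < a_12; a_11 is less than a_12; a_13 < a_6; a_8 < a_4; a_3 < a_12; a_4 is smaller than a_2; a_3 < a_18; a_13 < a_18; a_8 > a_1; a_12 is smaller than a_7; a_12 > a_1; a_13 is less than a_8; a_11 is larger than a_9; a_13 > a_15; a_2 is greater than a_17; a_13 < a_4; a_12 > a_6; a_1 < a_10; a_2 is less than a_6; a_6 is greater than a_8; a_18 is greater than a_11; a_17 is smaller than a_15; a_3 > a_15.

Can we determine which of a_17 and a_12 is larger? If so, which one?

a_17 < a_15 and a_15 < a_13 give a_17 < a_13.
Then a_13 < a_8 extends the chain to a_8.
With a_8 < a_2: a_17 < a_15 < a_13 < a_8 < a_2.
Then a_2 < a_6 extends the chain to a_6.
With a_6 < a_12: a_17 < a_15 < a_13 < a_8 < a_2 < a_6 < a_12.
So a_12 is larger.

a_12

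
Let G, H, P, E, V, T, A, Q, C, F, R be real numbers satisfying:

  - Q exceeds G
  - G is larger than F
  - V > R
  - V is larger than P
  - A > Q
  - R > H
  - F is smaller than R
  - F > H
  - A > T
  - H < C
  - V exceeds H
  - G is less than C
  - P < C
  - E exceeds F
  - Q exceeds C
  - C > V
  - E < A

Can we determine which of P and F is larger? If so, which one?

Following every chain through P: above P we get V, C, Q, A.
F is not reached, and no chain runs the other way from F to P.
So the given relations leave the order of P and F undetermined.

undetermined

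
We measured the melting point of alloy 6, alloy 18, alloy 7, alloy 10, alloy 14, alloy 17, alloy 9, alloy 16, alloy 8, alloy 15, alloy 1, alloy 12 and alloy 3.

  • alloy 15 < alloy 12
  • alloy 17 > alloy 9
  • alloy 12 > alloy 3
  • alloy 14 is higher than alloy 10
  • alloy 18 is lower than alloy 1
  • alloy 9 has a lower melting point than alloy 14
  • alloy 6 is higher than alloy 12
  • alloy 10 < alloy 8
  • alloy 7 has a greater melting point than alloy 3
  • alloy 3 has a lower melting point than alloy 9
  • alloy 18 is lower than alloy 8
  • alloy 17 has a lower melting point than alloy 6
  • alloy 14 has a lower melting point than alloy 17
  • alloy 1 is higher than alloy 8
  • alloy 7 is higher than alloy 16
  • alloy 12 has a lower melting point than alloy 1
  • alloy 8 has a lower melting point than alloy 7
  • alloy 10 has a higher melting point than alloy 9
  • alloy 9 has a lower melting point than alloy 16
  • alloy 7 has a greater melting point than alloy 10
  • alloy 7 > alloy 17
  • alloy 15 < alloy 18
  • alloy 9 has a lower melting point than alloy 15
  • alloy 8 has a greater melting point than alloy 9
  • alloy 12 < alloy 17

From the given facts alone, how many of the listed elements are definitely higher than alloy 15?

Directly above alloy 15: alloy 12, alloy 18.
One step further: alloy 17, alloy 8, alloy 1, alloy 6 (6 so far).
One step further: alloy 7 (7 so far).
Nothing else is reachable above alloy 15; 7 in all.

7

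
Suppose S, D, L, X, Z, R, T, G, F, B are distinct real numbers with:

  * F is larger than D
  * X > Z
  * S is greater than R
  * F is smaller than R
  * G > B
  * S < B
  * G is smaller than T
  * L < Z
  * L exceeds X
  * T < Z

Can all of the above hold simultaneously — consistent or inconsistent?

We have L < Z stated directly, yet also Z < X < L by chaining the others — so Z < L. Contradiction.

inconsistent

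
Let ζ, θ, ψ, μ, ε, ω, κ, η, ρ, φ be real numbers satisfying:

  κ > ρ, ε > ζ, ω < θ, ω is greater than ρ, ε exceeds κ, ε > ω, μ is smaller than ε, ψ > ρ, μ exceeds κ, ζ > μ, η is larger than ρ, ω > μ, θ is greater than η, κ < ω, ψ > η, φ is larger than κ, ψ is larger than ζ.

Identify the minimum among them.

Chaining upward from ρ: directly above it, κ, ω, η, ψ; then μ, ε, φ, θ; then ζ.
That covers every other element, and nothing is given below ρ, so ρ is the minimum.

ρ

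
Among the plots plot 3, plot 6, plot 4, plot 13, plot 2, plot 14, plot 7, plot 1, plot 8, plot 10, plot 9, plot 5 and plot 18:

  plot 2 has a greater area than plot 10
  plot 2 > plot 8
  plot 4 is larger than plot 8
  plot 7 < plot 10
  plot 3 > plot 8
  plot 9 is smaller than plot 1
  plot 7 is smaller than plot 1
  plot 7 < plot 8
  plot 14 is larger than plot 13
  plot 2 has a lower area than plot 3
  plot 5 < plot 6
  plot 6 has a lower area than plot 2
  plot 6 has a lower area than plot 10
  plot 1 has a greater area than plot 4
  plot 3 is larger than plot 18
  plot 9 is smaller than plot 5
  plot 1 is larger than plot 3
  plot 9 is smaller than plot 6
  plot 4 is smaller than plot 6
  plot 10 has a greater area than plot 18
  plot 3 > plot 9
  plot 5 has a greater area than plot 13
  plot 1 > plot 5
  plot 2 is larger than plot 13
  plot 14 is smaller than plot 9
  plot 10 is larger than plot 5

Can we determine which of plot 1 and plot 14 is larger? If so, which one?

Link the given pairs in sequence: plot 14 < plot 9; plot 9 < plot 5; plot 5 < plot 6; plot 6 < plot 10; plot 10 < plot 2; plot 2 < plot 3; plot 3 < plot 1.
Together: plot 14 < plot 9 < plot 5 < plot 6 < plot 10 < plot 2 < plot 3 < plot 1.
So plot 1 is larger.

plot 1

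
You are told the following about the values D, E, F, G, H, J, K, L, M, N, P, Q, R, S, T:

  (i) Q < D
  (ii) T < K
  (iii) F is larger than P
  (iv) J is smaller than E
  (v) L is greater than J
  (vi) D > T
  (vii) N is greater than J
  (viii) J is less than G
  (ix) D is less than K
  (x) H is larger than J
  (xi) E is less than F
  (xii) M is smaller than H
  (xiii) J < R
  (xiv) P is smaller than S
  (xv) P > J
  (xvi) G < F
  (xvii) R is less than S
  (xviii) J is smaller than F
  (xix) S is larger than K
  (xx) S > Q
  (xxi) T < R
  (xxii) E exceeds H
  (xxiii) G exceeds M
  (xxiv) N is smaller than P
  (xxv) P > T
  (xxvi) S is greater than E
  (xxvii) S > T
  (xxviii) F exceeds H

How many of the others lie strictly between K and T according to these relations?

Chaining upward from T reaches: R, D, P, S, F.
Chaining downward from K reaches: Q, D.
Strictly between T and K are those in both lists: D — 1 element.

1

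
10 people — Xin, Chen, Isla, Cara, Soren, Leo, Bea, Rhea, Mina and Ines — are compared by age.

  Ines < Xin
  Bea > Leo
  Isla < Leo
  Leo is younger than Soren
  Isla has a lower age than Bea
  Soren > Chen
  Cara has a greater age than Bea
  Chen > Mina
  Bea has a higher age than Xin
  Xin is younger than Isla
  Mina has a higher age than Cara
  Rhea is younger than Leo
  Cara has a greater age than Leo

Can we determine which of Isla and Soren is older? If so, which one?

Isla < Leo and Leo < Cara give Isla < Cara.
Then Cara < Mina extends the chain to Mina.
With Mina < Chen: Isla < Leo < Cara < Mina < Chen.
With Chen < Soren: Isla < Leo < Cara < Mina < Chen < Soren.
So Soren is older.

Soren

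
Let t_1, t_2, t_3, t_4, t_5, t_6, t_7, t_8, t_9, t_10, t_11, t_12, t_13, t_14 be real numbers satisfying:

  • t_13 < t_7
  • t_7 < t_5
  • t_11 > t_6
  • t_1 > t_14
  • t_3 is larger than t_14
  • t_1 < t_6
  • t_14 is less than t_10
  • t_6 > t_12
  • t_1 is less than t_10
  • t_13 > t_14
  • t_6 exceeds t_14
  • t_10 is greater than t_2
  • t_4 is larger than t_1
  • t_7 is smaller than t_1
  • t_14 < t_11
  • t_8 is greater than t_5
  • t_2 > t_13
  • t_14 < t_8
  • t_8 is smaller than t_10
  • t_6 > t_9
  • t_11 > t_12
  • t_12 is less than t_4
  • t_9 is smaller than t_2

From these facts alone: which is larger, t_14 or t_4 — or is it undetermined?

t_14 < t_13 and t_13 < t_7 give t_14 < t_7.
With t_7 < t_1: t_14 < t_13 < t_7 < t_1.
Then t_1 < t_4 extends the chain to t_4.
So t_4 is larger.

t_4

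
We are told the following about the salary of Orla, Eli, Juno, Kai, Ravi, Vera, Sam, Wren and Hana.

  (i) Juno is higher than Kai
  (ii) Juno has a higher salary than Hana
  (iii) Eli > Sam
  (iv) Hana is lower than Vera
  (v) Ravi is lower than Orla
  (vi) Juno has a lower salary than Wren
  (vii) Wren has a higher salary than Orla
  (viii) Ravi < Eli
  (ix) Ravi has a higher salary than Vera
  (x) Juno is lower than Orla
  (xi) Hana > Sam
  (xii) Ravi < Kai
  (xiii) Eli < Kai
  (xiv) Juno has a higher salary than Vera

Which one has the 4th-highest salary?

Kai

Piecing the relations together gives one ordering: Sam < Hana < Vera < Ravi < Eli < Kai < Juno < Orla < Wren.
The 4th largest is Kai.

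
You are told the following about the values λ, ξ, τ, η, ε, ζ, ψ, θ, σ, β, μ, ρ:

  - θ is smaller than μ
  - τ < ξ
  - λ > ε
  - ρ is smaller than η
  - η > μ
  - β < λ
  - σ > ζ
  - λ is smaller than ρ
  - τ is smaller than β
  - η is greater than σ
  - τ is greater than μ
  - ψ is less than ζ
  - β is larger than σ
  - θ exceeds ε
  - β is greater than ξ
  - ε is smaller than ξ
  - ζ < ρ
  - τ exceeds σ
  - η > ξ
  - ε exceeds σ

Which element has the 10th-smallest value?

λ

Chaining the given pairs: ψ < ζ < σ < ε < θ < μ < τ < ξ < β < λ < ρ < η.
The 10th smallest is λ.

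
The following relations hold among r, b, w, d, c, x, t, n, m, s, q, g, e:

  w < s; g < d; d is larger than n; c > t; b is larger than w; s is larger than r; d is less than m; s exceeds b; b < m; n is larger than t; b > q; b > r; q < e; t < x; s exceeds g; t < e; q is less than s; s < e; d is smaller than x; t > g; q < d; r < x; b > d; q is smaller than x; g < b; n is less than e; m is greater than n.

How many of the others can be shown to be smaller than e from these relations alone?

9

Directly below e: t, q, n, s.
One step further: r, g, w, b (8 so far).
One step further: d (9 so far).
Nothing else is reachable below e; 9 in all.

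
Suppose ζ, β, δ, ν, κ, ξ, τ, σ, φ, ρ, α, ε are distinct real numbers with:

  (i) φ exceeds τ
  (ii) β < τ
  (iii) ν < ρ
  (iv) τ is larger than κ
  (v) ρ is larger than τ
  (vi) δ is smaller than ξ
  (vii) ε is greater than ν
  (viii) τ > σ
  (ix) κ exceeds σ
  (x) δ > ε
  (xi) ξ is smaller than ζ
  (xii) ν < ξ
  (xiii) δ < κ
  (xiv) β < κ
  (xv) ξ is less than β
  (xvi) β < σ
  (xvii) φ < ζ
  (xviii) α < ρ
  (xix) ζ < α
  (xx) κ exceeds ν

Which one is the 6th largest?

κ

Piecing the relations together gives one ordering: ν < ε < δ < ξ < β < σ < κ < τ < φ < ζ < α < ρ.
The 6th largest is κ.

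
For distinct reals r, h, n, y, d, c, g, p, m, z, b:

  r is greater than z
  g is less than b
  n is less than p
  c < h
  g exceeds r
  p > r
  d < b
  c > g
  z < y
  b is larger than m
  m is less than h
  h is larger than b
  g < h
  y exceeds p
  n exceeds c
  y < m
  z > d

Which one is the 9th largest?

The consecutive relations fix a unique order: d < z < r < g < c < n < p < y < m < b < h.
Counting 9 from the largest end gives r.

r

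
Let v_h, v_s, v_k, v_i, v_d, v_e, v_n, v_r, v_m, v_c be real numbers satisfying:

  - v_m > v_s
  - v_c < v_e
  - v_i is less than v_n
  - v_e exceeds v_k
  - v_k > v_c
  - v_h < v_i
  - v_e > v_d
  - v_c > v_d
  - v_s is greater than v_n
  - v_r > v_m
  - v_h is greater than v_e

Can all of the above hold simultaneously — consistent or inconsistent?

Every relation is compatible with v_d < v_c < v_k < v_e < v_h < v_i < v_n < v_s < v_m < v_r; the set is consistent.

consistent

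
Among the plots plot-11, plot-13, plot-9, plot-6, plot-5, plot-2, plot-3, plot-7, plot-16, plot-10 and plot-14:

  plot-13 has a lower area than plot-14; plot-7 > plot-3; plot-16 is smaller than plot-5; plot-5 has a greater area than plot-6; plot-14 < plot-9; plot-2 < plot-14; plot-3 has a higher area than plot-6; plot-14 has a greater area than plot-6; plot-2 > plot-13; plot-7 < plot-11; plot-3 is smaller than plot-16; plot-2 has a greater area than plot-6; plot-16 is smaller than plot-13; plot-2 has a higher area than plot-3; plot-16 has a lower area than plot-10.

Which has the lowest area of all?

plot-6

plot-3 is not least since plot-6 < plot-3; plot-7 is not least since plot-3 < plot-7; plot-16 is not least since plot-3 < plot-16; plot-13 is not least since plot-16 < plot-13; plot-10 is not least since plot-16 < plot-10; plot-2 is not least since plot-13 < plot-2; plot-5 is not least since plot-6 < plot-5; plot-14 is not least since plot-2 < plot-14; plot-11 is not least since plot-7 < plot-11; plot-9 is not least since plot-14 < plot-9.
Only plot-6 has nothing below it, so plot-6 is the lowest area.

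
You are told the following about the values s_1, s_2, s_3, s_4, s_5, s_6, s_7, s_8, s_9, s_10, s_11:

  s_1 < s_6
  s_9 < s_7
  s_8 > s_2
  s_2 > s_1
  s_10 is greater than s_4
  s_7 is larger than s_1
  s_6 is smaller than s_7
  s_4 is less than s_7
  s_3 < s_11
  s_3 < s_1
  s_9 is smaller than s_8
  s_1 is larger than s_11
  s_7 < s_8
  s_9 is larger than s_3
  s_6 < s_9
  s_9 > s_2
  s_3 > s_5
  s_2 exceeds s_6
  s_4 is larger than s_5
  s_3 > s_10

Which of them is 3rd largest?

Chaining the given pairs: s_5 < s_4 < s_10 < s_3 < s_11 < s_1 < s_6 < s_2 < s_9 < s_7 < s_8.
Counting 3 from the largest end gives s_9.

s_9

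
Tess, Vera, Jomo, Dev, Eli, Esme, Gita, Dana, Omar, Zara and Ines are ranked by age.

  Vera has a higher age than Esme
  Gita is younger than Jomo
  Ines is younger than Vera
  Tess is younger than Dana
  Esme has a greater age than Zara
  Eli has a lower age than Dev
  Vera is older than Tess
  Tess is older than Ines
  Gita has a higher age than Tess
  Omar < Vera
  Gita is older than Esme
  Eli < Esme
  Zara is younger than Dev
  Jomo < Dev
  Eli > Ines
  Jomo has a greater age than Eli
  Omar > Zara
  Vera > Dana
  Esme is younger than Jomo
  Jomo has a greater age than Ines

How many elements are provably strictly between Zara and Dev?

The relations place Zara below Dev. An element lies strictly between them when it is forced above Zara and also forced below Dev.
Above Zara: {Omar, Esme, Gita, Vera, Jomo}. Below Dev: {Ines, Eli, Tess, Esme, Gita, Jomo}.
Intersection: {Esme, Gita, Jomo} — 3.

3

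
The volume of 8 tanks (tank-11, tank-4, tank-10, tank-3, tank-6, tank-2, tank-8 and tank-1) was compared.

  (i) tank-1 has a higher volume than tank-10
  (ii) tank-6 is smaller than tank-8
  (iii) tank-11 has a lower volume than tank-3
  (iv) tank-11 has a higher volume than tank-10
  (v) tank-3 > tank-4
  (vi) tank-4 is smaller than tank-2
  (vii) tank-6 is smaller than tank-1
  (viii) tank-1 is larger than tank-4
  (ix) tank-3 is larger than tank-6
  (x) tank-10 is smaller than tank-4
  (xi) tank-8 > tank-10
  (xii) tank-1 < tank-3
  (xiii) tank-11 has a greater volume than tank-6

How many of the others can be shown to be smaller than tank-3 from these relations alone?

5

Directly below tank-3: tank-6, tank-11, tank-4, tank-1.
One step further: tank-10 (5 so far).
Nothing else is reachable below tank-3; 5 in all.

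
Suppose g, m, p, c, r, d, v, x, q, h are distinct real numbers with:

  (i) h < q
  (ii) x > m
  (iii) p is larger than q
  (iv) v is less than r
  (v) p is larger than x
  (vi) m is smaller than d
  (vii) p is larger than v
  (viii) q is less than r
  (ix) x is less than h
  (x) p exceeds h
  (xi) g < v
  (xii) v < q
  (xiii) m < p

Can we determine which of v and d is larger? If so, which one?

undetermined

Following every chain through v: above v we get q, r, p; below v we get g.
d is not reached, and no chain runs the other way from d to v.
So the given relations leave the order of v and d undetermined.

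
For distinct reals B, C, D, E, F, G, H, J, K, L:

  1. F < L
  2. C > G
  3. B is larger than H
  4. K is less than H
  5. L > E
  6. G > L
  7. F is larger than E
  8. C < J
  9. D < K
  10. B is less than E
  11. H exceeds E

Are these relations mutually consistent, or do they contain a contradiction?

inconsistent

Chaining the given relations yields H < B < E, so H < E. But one relation states E < H. These cannot both hold.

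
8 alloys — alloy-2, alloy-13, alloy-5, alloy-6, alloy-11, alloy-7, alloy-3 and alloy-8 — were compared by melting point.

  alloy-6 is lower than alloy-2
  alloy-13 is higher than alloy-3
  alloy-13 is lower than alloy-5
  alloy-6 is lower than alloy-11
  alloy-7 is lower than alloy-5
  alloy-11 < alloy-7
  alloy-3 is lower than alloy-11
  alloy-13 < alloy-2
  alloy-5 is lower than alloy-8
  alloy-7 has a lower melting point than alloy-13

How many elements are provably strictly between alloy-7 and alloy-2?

The relations place alloy-7 below alloy-2. An element lies strictly between them when it is forced above alloy-7 and also forced below alloy-2.
Above alloy-7: {alloy-13, alloy-5, alloy-8}. Below alloy-2: {alloy-3, alloy-6, alloy-11, alloy-13}.
Intersection: {alloy-13} — 1.

1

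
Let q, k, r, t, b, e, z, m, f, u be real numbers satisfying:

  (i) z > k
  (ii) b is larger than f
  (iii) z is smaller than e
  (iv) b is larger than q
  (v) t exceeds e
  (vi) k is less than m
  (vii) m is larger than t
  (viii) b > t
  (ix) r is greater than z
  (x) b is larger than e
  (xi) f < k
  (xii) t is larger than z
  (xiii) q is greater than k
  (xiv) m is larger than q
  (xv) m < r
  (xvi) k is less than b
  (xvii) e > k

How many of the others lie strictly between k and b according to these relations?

The relations place k below b. An element lies strictly between them when it is forced above k and also forced below b.
Above k: {z, e, q, t, m, r}. Below b: {f, z, e, q, t}.
Intersection: {z, e, q, t} — 4.

4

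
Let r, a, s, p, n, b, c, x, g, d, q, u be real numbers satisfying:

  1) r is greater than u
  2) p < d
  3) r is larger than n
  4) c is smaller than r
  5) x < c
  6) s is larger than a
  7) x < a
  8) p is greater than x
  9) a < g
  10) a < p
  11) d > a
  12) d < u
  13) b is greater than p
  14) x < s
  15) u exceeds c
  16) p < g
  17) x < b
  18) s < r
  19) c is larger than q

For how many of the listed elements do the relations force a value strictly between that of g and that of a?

1

Chaining upward from a reaches: p, d, b, u, s, r.
Chaining downward from g reaches: x, p.
Strictly between a and g are those in both lists: p — 1 element.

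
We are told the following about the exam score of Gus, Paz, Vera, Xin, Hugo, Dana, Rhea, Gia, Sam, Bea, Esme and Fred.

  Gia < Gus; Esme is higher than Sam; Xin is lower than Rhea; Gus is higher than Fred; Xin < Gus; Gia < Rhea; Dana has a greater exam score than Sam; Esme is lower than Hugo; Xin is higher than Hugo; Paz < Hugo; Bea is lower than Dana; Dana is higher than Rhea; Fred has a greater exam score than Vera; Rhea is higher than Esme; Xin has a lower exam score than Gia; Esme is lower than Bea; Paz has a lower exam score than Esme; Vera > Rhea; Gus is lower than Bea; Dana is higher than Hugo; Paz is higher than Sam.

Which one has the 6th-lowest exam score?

The consecutive relations fix a unique order: Sam < Paz < Esme < Hugo < Xin < Gia < Rhea < Vera < Fred < Gus < Bea < Dana.
The 6th smallest is Gia.

Gia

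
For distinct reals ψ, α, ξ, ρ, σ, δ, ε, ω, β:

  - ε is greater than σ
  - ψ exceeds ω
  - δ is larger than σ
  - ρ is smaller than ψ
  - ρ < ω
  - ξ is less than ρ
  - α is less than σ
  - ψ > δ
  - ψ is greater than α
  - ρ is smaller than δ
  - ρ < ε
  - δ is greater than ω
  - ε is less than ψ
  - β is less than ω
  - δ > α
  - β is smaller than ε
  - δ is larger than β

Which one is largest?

Chaining downward from ψ: directly below it, ρ, α, ω, δ, ε; then ξ, σ, β.
That covers every other element, and nothing is given above ψ, so ψ is the largest.

ψ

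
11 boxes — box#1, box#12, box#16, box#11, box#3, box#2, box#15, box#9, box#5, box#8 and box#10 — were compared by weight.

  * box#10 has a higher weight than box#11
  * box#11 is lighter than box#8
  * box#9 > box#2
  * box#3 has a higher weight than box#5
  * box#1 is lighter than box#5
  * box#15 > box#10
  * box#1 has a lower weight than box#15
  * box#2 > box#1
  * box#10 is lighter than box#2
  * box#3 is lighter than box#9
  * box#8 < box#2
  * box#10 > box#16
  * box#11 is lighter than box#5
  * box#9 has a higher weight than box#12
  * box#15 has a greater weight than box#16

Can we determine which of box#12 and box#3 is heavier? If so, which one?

undetermined

Following every chain through box#12: above box#12 we get box#9.
box#3 is not reached, and no chain runs the other way from box#3 to box#12.
So the given relations leave the order of box#12 and box#3 undetermined.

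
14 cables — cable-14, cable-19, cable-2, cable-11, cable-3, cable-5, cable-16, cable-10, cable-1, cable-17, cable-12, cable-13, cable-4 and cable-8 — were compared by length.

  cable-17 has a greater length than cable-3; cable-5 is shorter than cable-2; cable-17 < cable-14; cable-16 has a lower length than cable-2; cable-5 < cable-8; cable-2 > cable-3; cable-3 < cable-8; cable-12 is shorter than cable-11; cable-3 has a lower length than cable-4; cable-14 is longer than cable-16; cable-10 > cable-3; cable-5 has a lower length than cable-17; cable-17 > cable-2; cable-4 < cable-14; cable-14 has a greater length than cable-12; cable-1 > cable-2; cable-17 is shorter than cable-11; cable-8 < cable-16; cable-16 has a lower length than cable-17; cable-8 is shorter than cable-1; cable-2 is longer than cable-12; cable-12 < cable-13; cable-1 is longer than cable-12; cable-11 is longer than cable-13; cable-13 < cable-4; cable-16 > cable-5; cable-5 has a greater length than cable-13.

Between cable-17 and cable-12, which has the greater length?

Following the relations from cable-12: cable-12 < cable-13 < cable-5 < cable-8 < cable-16 < cable-2 < cable-17.
So cable-12 < cable-17; cable-17 is the longer of the two.

cable-17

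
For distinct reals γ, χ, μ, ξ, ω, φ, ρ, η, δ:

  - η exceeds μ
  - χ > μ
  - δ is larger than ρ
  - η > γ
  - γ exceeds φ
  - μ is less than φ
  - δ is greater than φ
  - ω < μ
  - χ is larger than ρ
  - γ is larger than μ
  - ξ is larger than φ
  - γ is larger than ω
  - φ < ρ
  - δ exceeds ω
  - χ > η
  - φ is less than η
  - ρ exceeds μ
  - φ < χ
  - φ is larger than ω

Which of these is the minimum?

ω

μ is not least since ω < μ; φ is not least since ω < φ; ξ is not least since φ < ξ; γ is not least since φ < γ; ρ is not least since φ < ρ; η is not least since γ < η; δ is not least since ρ < δ; χ is not least since φ < χ.
Only ω has nothing below it, so ω is the minimum.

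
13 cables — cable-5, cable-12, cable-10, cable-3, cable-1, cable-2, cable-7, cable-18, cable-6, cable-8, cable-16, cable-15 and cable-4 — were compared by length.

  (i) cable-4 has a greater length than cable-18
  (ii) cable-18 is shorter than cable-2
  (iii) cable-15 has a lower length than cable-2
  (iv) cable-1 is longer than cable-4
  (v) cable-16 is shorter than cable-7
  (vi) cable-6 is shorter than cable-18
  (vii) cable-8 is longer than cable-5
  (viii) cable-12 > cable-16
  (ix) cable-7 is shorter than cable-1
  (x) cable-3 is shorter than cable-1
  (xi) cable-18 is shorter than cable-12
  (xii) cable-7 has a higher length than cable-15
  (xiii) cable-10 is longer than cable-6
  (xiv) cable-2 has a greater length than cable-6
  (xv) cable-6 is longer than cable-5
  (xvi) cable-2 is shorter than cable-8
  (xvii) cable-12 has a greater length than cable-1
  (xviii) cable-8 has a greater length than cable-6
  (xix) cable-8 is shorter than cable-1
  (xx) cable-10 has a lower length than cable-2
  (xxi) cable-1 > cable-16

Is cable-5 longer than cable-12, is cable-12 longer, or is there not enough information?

cable-12

cable-5 < cable-6 and cable-6 < cable-18 give cable-5 < cable-18.
Then cable-18 < cable-2 extends the chain to cable-2.
With cable-2 < cable-8: cable-5 < cable-6 < cable-18 < cable-2 < cable-8.
Then cable-8 < cable-1 extends the chain to cable-1.
With cable-1 < cable-12: cable-5 < cable-6 < cable-18 < cable-2 < cable-8 < cable-1 < cable-12.
So cable-12 is longer.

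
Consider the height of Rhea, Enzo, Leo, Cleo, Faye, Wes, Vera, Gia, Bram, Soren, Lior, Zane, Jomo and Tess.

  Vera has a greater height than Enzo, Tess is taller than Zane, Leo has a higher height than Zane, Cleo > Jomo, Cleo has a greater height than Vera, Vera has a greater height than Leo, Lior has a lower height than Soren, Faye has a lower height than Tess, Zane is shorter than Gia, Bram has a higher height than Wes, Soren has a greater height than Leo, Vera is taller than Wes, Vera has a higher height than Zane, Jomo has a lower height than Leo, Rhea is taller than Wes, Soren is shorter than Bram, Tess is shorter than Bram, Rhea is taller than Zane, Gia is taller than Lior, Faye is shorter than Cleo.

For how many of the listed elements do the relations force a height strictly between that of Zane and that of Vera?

1

Chaining upward from Zane reaches: Leo, Soren, Tess, Rhea, Cleo, Bram, Gia.
Chaining downward from Vera reaches: Jomo, Leo, Wes, Enzo.
Strictly between Zane and Vera are those in both lists: Leo — 1 element.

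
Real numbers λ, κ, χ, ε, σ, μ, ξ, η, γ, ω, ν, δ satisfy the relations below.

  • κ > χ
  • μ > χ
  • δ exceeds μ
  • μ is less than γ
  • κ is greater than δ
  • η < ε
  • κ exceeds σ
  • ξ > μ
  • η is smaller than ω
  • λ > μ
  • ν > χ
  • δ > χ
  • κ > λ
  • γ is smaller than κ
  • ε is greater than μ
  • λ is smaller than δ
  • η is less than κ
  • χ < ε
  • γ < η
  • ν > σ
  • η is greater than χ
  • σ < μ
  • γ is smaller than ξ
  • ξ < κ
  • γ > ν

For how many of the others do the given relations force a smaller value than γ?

The elements the relations force below γ are σ, χ, μ, ν — no chain reaches any other.
That is 4.

4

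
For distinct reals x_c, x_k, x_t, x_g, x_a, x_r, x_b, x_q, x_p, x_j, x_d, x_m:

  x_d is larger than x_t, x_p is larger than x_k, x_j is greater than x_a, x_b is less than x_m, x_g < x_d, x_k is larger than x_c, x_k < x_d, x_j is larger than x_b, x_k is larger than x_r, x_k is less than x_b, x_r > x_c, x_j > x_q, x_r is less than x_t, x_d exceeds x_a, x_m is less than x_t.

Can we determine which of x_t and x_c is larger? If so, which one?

x_t

Link the given pairs in sequence: x_c < x_r; x_r < x_k; x_k < x_b; x_b < x_m; x_m < x_t.
Chaining these gives x_c < x_r < x_k < x_b < x_m < x_t.
So x_t is larger.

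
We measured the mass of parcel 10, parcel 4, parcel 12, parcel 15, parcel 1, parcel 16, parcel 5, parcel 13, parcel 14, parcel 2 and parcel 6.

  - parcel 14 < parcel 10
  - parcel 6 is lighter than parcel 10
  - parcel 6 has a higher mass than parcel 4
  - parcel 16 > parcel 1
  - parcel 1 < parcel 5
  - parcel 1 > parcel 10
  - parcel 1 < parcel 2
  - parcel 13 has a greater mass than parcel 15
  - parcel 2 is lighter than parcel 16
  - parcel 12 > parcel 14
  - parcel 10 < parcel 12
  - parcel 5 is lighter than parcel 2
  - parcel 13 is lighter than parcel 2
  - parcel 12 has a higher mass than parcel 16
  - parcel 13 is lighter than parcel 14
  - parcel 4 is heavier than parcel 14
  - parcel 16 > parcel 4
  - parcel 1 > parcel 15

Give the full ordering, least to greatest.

Each adjacent pair is fixed by a given relation: parcel 15 < parcel 13; parcel 13 < parcel 14; parcel 14 < parcel 4; parcel 4 < parcel 6; parcel 6 < parcel 10; parcel 10 < parcel 1; parcel 1 < parcel 5; parcel 5 < parcel 2; parcel 2 < parcel 16; parcel 16 < parcel 12. Chaining them end to end gives the full order.

parcel 15 < parcel 13 < parcel 14 < parcel 4 < parcel 6 < parcel 10 < parcel 1 < parcel 5 < parcel 2 < parcel 16 < parcel 12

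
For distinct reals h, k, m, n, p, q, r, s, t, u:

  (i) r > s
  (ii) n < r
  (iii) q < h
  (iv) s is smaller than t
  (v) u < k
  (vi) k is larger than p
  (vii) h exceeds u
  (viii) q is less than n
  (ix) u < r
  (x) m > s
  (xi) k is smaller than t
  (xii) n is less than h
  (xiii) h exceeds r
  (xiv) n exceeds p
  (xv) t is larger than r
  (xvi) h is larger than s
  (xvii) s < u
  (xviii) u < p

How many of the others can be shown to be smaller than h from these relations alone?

The elements the relations force below h are s, u, p, q, n, r — no chain reaches any other.
That is 6.

6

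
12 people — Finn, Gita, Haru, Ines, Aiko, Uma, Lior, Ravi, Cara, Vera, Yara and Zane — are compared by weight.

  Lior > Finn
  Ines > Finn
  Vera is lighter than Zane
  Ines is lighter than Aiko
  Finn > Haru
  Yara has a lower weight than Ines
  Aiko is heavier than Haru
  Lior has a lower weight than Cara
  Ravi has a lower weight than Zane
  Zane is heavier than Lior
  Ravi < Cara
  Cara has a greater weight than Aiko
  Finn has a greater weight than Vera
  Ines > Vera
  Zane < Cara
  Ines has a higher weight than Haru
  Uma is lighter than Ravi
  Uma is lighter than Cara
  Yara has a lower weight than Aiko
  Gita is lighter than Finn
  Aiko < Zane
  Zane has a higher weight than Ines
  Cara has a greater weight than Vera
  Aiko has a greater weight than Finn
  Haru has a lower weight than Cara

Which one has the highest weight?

Chaining downward from Cara: directly below it, Haru, Uma, Vera, Ravi, Aiko, Lior, Zane; then Yara, Finn, Ines; then Gita.
That covers every other element, and nothing is given above Cara, so Cara is the highest weight.

Cara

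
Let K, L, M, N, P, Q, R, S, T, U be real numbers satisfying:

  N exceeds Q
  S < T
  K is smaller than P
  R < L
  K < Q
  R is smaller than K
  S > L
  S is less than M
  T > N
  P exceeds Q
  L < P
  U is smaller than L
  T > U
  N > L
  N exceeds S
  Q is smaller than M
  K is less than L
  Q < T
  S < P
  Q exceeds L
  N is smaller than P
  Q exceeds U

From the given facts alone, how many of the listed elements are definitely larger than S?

4

From S the given relations immediately reach N, P, T, M.
Nothing else is reachable above S; 4 in all.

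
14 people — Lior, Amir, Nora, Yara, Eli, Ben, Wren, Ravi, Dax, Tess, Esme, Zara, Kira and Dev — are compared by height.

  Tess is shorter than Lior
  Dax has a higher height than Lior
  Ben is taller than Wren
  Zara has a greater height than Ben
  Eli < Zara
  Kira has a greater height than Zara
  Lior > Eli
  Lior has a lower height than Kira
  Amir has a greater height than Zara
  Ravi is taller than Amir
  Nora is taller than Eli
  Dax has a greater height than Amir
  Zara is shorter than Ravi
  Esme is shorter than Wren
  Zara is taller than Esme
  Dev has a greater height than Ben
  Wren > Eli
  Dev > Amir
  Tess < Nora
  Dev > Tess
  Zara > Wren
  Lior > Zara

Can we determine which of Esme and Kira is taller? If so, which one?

Kira

Chaining the given relations: Esme < Wren < Ben < Zara < Lior < Kira.
So Kira is taller.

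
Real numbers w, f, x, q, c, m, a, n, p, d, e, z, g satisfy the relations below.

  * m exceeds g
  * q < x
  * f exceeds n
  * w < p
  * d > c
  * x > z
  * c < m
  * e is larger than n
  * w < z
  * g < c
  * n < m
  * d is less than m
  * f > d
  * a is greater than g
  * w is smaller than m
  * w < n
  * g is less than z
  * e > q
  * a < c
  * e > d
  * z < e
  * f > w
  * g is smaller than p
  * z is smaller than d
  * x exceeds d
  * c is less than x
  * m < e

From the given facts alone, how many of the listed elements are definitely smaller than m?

The elements the relations force below m are g, w, a, c, z, n, d — no chain reaches any other.
That is 7.

7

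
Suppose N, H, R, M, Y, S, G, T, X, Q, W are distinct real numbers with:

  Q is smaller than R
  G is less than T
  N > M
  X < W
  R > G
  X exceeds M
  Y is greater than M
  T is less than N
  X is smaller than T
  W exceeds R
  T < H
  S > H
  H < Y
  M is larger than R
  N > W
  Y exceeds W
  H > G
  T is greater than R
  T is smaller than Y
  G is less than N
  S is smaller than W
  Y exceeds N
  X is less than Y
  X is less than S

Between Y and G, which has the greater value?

Y

The relevant relations are G < R; R < M; M < X; X < T; T < H; H < S; S < W; W < N; N < Y.
Chaining these gives G < R < M < X < T < H < S < W < N < Y.
So G < Y; Y is the larger of the two.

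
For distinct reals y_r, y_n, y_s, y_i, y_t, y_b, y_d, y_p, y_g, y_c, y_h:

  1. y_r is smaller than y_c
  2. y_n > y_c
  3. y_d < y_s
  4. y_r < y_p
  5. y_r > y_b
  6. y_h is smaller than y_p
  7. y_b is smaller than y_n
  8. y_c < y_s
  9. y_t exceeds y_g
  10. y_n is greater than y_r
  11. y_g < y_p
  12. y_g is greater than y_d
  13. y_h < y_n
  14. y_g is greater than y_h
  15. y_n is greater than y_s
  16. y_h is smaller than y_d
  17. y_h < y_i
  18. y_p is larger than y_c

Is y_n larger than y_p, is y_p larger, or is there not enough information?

Following every chain through y_p: below y_p we get y_h, y_b, y_d, y_r, y_c, y_g.
y_n is not reached, and no chain runs the other way from y_n to y_p.
So the given relations leave the order of y_p and y_n undetermined.

undetermined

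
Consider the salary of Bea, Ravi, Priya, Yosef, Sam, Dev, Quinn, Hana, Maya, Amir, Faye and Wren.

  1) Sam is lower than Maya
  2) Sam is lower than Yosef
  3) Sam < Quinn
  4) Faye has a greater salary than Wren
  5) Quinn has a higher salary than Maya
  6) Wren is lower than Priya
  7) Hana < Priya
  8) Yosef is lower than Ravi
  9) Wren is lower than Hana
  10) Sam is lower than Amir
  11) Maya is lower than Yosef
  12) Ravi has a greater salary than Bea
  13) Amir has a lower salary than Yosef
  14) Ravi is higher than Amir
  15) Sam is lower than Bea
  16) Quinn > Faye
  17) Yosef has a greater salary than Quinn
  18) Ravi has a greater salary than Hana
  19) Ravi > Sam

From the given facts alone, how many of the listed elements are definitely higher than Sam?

The elements the relations force above Sam are Bea, Amir, Maya, Quinn, Yosef, Ravi — no chain reaches any other.
That is 6.

6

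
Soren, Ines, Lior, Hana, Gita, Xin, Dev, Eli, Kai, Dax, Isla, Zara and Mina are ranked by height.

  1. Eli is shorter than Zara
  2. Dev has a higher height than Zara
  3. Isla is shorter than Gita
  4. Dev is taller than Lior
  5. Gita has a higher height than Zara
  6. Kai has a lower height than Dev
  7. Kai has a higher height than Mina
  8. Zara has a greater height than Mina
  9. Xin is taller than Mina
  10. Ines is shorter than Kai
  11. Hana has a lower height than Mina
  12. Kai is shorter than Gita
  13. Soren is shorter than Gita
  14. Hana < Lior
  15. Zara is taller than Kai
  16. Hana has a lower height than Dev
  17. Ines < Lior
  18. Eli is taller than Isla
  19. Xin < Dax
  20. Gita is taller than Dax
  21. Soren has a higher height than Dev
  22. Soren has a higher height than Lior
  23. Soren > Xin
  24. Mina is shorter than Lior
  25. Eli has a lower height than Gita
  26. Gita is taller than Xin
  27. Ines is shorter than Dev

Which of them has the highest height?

Gita

Chaining downward from Gita: directly below it, Isla, Xin, Eli, Kai, Zara, Soren, Dax; then Mina, Ines, Lior, Dev; then Hana.
That covers every other element, and nothing is given above Gita, so Gita is the highest height.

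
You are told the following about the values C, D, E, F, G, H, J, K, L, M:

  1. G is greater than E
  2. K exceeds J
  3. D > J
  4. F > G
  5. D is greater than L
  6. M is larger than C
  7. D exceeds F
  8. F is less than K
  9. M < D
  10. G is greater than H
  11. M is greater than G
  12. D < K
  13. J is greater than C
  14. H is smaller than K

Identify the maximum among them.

C is not greatest since C < M; E is not greatest since E < G; J is not greatest since J < K; H is not greatest since H < G; G is not greatest since G < F; L is not greatest since L < D; F is not greatest since F < D; M is not greatest since M < D; D is not greatest since D < K.
Only K has nothing above it, so K is the maximum.

K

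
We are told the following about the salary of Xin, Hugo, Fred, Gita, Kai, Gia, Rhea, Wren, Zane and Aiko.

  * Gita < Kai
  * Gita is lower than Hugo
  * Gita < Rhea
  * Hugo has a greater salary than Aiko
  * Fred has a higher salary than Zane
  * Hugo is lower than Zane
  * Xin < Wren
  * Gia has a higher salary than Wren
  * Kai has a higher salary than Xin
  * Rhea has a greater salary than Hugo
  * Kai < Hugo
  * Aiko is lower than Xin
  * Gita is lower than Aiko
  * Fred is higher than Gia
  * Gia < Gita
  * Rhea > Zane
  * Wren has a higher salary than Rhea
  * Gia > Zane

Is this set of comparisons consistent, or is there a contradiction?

We have Gia < Gita stated directly, yet also Gita < Aiko < Xin < Kai < Hugo < Zane < Rhea < Wren < Gia by chaining the others — so Gita < Gia. Contradiction.

inconsistent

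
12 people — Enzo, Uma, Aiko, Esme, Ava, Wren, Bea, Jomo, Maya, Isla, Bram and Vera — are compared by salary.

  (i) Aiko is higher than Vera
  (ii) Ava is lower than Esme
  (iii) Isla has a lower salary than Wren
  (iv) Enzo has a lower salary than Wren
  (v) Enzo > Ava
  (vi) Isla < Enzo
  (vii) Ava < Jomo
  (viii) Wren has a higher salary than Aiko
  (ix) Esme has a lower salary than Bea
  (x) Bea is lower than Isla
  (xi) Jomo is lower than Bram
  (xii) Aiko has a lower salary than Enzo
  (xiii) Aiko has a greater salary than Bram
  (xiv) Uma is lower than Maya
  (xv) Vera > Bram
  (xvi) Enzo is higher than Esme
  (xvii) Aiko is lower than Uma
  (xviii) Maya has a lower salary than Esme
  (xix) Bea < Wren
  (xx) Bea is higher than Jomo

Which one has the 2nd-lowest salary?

Jomo

Piecing the relations together gives one ordering: Ava < Jomo < Bram < Vera < Aiko < Uma < Maya < Esme < Bea < Isla < Enzo < Wren.
The 2nd smallest is Jomo.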